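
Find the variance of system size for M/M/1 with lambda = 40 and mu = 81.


rho = 40/81; Var(N) = rho/(1-rho)^2 = 1.93

1.93


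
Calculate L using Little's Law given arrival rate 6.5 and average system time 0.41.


L = lambda * W = 6.5 * 0.41 = 2.67

2.67


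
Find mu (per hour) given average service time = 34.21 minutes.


mu = 60 / avg_service_time = 60 / 34.21 = 1.75 per hour

1.75 per hour


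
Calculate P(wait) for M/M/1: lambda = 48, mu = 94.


P(wait) = rho = lambda/mu = 48/94 = 0.5106

0.5106


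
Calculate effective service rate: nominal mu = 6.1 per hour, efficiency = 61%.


Effective rate = mu * efficiency = 6.1 * 0.61 = 3.72 per hour

3.72 per hour


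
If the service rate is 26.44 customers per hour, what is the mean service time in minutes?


Mean service time = 60/mu = 60/26.44 = 2.27 minutes

2.27 minutes


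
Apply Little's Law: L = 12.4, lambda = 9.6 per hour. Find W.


W = L / lambda = 12.4 / 9.6 = 1.2917 hours

1.2917 hours


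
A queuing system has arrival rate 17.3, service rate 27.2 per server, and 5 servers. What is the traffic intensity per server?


rho = lambda / (c * mu) = 17.3 / (5 * 27.2) = 0.1272

0.1272


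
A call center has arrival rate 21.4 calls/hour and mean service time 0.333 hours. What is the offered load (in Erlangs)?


Offered load a = lambda * E[S] = 21.4 * 0.333 = 7.13 Erlangs

7.13 Erlangs


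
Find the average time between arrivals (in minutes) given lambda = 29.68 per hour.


Mean interarrival time = 60/lambda = 60/29.68 = 2.02 minutes

2.02 minutes


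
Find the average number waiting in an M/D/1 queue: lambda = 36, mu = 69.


M/D/1: Lq = rho^2 / (2*(1-rho)) where rho = 36/69; Lq = 0.28

0.28


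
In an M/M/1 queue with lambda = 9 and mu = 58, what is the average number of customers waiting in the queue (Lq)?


rho = 9/58; Lq = rho^2/(1-rho) = 0.03

0.03


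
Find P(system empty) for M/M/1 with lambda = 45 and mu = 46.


P0 = 1 - rho = 1 - 45/46 = 0.0217

0.0217


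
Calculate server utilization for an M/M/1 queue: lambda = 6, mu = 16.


rho = lambda/mu = 6/16 = 0.375

0.375


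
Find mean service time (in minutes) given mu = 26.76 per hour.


Mean service time = 60/mu = 60/26.76 = 2.24 minutes

2.24 minutes


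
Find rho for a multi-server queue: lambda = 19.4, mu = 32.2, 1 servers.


rho = lambda / (c * mu) = 19.4 / (1 * 32.2) = 0.6025

0.6025


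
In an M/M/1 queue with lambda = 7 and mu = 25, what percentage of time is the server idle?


Idle fraction = (1 - rho) * 100 = (1 - 7/25) * 100 = 72.0%

72.0%


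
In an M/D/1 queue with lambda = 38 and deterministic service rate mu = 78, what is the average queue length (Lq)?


M/D/1: Lq = rho^2 / (2*(1-rho)) where rho = 38/78; Lq = 0.23

0.23


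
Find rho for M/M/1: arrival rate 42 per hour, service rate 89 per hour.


rho = lambda/mu = 42/89 = 0.4719

0.4719


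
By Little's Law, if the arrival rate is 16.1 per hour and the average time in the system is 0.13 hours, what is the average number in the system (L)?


L = lambda * W = 16.1 * 0.13 = 2.09

2.09


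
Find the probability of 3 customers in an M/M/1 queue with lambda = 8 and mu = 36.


rho = 8/36; P(n) = (1-rho)*rho^n = (1-8/36)*(8/36)^3 = 0.0085

0.0085


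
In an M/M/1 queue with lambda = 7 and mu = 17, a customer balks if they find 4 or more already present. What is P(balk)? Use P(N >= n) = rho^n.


P(N >= 4) = rho^4 = (7/17)^4 = 0.0287

0.0287


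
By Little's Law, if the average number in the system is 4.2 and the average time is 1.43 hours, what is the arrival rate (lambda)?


lambda = L / W = 4.2 / 1.43 = 2.94 per hour

2.94 per hour


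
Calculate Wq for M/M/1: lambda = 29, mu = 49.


rho = 29/49; Wq = rho/(mu - lambda) = 0.0296 hours

0.0296 hours


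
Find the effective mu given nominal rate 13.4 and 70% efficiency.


Effective rate = mu * efficiency = 13.4 * 0.7 = 9.38 per hour

9.38 per hour


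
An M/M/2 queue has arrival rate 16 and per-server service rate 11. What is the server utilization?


rho = lambda/(c*mu) = 16/(2*11) = 0.7273

0.7273


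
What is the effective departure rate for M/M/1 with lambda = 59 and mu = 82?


For a stable queue (lambda < mu), throughput = lambda = 59 per hour

59 per hour


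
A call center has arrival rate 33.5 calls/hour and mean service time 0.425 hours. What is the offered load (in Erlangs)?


Offered load a = lambda * E[S] = 33.5 * 0.425 = 14.24 Erlangs

14.24 Erlangs


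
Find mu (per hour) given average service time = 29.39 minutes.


mu = 60 / avg_service_time = 60 / 29.39 = 2.04 per hour

2.04 per hour


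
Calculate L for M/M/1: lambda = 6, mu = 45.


rho = 6/45; L = rho/(1-rho) = 0.15

0.15


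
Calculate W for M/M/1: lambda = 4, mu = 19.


W = 1/(mu - lambda) = 1/(19 - 4) = 0.0667 hours

0.0667 hours


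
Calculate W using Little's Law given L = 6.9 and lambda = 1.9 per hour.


W = L / lambda = 6.9 / 1.9 = 3.6316 hours

3.6316 hours


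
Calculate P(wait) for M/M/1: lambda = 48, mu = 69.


P(wait) = rho = lambda/mu = 48/69 = 0.6957

0.6957


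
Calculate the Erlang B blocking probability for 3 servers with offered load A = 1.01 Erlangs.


B(N,A) = (A^N/N!) / sum(A^k/k!, k=0..N) with N=3, A=1.01 = 0.0638

0.0638


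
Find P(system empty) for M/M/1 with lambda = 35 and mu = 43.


P0 = 1 - rho = 1 - 35/43 = 0.186

0.186


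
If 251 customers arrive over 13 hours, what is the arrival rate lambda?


lambda = total arrivals / time = 251 / 13 = 19.31 per hour

19.31 per hour


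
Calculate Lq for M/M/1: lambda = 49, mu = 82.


rho = 49/82; Lq = rho^2/(1-rho) = 0.89

0.89


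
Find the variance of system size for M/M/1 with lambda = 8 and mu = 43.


rho = 8/43; Var(N) = rho/(1-rho)^2 = 0.28

0.28


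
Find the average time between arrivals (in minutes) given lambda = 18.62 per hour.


Mean interarrival time = 60/lambda = 60/18.62 = 3.22 minutes

3.22 minutes


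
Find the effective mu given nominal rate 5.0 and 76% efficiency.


Effective rate = mu * efficiency = 5.0 * 0.76 = 3.8 per hour

3.8 per hour


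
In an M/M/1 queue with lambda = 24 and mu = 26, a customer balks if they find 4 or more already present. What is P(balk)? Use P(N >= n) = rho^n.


P(N >= 4) = rho^4 = (24/26)^4 = 0.726

0.726


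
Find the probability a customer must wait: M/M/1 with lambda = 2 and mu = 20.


P(wait) = rho = lambda/mu = 2/20 = 0.1

0.1


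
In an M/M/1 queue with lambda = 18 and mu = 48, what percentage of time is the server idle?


Idle fraction = (1 - rho) * 100 = (1 - 18/48) * 100 = 62.5%

62.5%


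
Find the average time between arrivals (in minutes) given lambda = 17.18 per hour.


Mean interarrival time = 60/lambda = 60/17.18 = 3.49 minutes

3.49 minutes


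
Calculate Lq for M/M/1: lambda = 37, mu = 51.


rho = 37/51; Lq = rho^2/(1-rho) = 1.92

1.92


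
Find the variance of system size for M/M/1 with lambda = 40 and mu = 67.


rho = 40/67; Var(N) = rho/(1-rho)^2 = 3.68

3.68


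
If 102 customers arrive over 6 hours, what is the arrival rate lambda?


lambda = total arrivals / time = 102 / 6 = 17.0 per hour

17.0 per hour


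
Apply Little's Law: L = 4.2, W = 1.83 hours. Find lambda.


lambda = L / W = 4.2 / 1.83 = 2.3 per hour

2.3 per hour


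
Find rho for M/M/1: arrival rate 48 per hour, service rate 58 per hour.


rho = lambda/mu = 48/58 = 0.8276

0.8276


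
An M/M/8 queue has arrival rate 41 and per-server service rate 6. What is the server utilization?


rho = lambda/(c*mu) = 41/(8*6) = 0.8542

0.8542


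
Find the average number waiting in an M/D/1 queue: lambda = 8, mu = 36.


M/D/1: Lq = rho^2 / (2*(1-rho)) where rho = 8/36; Lq = 0.03

0.03


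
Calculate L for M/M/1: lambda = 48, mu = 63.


rho = 48/63; L = rho/(1-rho) = 3.2

3.2


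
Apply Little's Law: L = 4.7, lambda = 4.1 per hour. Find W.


W = L / lambda = 4.7 / 4.1 = 1.1463 hours

1.1463 hours


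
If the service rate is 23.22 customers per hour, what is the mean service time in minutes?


Mean service time = 60/mu = 60/23.22 = 2.58 minutes

2.58 minutes


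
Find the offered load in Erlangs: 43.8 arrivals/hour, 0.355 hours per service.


Offered load a = lambda * E[S] = 43.8 * 0.355 = 15.55 Erlangs

15.55 Erlangs


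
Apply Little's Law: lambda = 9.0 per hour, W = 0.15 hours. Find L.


L = lambda * W = 9.0 * 0.15 = 1.35

1.35


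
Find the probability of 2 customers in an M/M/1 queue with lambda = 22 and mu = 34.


rho = 22/34; P(n) = (1-rho)*rho^n = (1-22/34)*(22/34)^2 = 0.1478

0.1478


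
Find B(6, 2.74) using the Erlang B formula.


B(N,A) = (A^N/N!) / sum(A^k/k!, k=0..N) with N=6, A=2.74 = 0.0388

0.0388


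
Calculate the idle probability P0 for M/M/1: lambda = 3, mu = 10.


P0 = 1 - rho = 1 - 3/10 = 0.7

0.7


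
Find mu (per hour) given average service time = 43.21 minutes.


mu = 60 / avg_service_time = 60 / 43.21 = 1.39 per hour

1.39 per hour


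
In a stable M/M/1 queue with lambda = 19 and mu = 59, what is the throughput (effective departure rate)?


For a stable queue (lambda < mu), throughput = lambda = 19 per hour

19 per hour


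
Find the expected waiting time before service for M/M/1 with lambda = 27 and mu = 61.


rho = 27/61; Wq = rho/(mu - lambda) = 0.013 hours

0.013 hours


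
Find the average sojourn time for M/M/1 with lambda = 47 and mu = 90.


W = 1/(mu - lambda) = 1/(90 - 47) = 0.0233 hours

0.0233 hours


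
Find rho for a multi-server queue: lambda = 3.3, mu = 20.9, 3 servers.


rho = lambda / (c * mu) = 3.3 / (3 * 20.9) = 0.0526

0.0526


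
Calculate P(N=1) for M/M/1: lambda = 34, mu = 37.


rho = 34/37; P(n) = (1-rho)*rho^n = (1-34/37)*(34/37)^1 = 0.0745

0.0745


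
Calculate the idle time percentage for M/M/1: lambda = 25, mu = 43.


Idle fraction = (1 - rho) * 100 = (1 - 25/43) * 100 = 41.9%

41.9%


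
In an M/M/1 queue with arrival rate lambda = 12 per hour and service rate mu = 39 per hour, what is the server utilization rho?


rho = lambda/mu = 12/39 = 0.3077

0.3077


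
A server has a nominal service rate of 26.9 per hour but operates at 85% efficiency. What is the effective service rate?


Effective rate = mu * efficiency = 26.9 * 0.85 = 22.87 per hour

22.87 per hour


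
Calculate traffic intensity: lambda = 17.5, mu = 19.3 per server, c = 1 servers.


rho = lambda / (c * mu) = 17.5 / (1 * 19.3) = 0.9067

0.9067


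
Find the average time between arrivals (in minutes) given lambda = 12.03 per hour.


Mean interarrival time = 60/lambda = 60/12.03 = 4.99 minutes

4.99 minutes


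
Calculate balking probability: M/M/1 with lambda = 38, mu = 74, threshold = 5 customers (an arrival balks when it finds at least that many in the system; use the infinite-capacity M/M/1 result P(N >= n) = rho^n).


P(N >= 5) = rho^5 = (38/74)^5 = 0.0357

0.0357


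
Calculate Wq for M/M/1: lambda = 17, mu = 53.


rho = 17/53; Wq = rho/(mu - lambda) = 0.0089 hours

0.0089 hours


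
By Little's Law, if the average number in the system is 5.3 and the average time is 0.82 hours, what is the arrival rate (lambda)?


lambda = L / W = 5.3 / 0.82 = 6.46 per hour

6.46 per hour


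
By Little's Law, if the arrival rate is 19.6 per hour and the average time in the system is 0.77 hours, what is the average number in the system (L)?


L = lambda * W = 19.6 * 0.77 = 15.09

15.09


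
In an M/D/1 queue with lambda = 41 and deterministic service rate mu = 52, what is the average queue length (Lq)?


M/D/1: Lq = rho^2 / (2*(1-rho)) where rho = 41/52; Lq = 1.47

1.47


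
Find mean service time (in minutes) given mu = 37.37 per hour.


Mean service time = 60/mu = 60/37.37 = 1.61 minutes

1.61 minutes


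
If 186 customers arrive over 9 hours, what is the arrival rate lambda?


lambda = total arrivals / time = 186 / 9 = 20.67 per hour

20.67 per hour


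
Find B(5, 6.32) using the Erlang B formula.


B(N,A) = (A^N/N!) / sum(A^k/k!, k=0..N) with N=5, A=6.32 = 0.3822

0.3822


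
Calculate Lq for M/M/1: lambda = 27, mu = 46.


rho = 27/46; Lq = rho^2/(1-rho) = 0.83

0.83


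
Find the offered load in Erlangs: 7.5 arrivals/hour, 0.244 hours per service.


Offered load a = lambda * E[S] = 7.5 * 0.244 = 1.83 Erlangs

1.83 Erlangs


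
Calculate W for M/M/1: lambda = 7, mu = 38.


W = 1/(mu - lambda) = 1/(38 - 7) = 0.0323 hours

0.0323 hours


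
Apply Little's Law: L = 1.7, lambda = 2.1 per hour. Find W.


W = L / lambda = 1.7 / 2.1 = 0.8095 hours

0.8095 hours


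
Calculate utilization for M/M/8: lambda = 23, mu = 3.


rho = lambda/(c*mu) = 23/(8*3) = 0.9583

0.9583


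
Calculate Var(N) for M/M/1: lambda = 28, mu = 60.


rho = 28/60; Var(N) = rho/(1-rho)^2 = 1.64

1.64


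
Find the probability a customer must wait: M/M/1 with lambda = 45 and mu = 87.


P(wait) = rho = lambda/mu = 45/87 = 0.5172

0.5172


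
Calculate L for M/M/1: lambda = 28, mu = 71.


rho = 28/71; L = rho/(1-rho) = 0.65

0.65


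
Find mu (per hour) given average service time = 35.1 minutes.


mu = 60 / avg_service_time = 60 / 35.1 = 1.71 per hour

1.71 per hour


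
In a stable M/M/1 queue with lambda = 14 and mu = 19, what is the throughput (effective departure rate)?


For a stable queue (lambda < mu), throughput = lambda = 14 per hour

14 per hour


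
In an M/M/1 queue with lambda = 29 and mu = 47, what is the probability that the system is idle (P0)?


P0 = 1 - rho = 1 - 29/47 = 0.383

0.383


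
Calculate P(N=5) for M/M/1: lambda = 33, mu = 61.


rho = 33/61; P(n) = (1-rho)*rho^n = (1-33/61)*(33/61)^5 = 0.0213

0.0213


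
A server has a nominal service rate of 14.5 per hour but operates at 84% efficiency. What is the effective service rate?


Effective rate = mu * efficiency = 14.5 * 0.84 = 12.18 per hour

12.18 per hour


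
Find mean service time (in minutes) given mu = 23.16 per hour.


Mean service time = 60/mu = 60/23.16 = 2.59 minutes

2.59 minutes


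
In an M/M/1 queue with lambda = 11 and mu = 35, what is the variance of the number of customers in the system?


rho = 11/35; Var(N) = rho/(1-rho)^2 = 0.67

0.67


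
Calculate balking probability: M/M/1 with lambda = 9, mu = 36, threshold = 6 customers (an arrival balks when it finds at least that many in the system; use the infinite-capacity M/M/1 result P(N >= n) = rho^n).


P(N >= 6) = rho^6 = (9/36)^6 = 0.0002

0.0002


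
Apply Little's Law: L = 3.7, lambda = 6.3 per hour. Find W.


W = L / lambda = 3.7 / 6.3 = 0.5873 hours

0.5873 hours


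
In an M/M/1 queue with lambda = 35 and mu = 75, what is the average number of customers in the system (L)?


rho = 35/75; L = rho/(1-rho) = 0.88

0.88


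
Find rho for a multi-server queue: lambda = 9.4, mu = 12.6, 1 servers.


rho = lambda / (c * mu) = 9.4 / (1 * 12.6) = 0.746

0.746


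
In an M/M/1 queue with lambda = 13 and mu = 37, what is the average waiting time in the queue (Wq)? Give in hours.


rho = 13/37; Wq = rho/(mu - lambda) = 0.0146 hours

0.0146 hours


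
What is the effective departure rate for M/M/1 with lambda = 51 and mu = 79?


For a stable queue (lambda < mu), throughput = lambda = 51 per hour

51 per hour


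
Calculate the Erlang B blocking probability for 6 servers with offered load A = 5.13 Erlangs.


B(N,A) = (A^N/N!) / sum(A^k/k!, k=0..N) with N=6, A=5.13 = 0.2016

0.2016


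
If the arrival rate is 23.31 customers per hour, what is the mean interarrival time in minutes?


Mean interarrival time = 60/lambda = 60/23.31 = 2.57 minutes

2.57 minutes


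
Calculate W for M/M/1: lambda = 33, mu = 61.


W = 1/(mu - lambda) = 1/(61 - 33) = 0.0357 hours

0.0357 hours


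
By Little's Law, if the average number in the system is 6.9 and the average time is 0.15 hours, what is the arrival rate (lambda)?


lambda = L / W = 6.9 / 0.15 = 46.0 per hour

46.0 per hour


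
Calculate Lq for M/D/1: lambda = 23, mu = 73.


M/D/1: Lq = rho^2 / (2*(1-rho)) where rho = 23/73; Lq = 0.07

0.07


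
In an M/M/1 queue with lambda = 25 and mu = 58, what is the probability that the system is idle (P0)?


P0 = 1 - rho = 1 - 25/58 = 0.569

0.569


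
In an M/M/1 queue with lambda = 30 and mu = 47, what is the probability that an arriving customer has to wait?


P(wait) = rho = lambda/mu = 30/47 = 0.6383

0.6383


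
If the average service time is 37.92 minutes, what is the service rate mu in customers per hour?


mu = 60 / avg_service_time = 60 / 37.92 = 1.58 per hour

1.58 per hour


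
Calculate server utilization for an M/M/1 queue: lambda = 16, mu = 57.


rho = lambda/mu = 16/57 = 0.2807

0.2807


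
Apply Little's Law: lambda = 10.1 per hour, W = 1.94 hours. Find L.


L = lambda * W = 10.1 * 1.94 = 19.59

19.59


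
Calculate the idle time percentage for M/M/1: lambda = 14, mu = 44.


Idle fraction = (1 - rho) * 100 = (1 - 14/44) * 100 = 68.2%

68.2%


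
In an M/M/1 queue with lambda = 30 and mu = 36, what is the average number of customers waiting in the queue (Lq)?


rho = 30/36; Lq = rho^2/(1-rho) = 4.17

4.17


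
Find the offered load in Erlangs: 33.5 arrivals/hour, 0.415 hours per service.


Offered load a = lambda * E[S] = 33.5 * 0.415 = 13.9 Erlangs

13.9 Erlangs


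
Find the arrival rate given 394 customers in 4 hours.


lambda = total arrivals / time = 394 / 4 = 98.5 per hour

98.5 per hour


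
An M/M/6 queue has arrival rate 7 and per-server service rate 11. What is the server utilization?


rho = lambda/(c*mu) = 7/(6*11) = 0.1061

0.1061


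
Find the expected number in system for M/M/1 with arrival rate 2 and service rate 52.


rho = 2/52; L = rho/(1-rho) = 0.04

0.04


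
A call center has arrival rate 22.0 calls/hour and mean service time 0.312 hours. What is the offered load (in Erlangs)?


Offered load a = lambda * E[S] = 22.0 * 0.312 = 6.86 Erlangs

6.86 Erlangs


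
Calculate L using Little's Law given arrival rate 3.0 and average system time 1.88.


L = lambda * W = 3.0 * 1.88 = 5.64

5.64


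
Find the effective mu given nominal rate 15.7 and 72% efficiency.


Effective rate = mu * efficiency = 15.7 * 0.72 = 11.3 per hour

11.3 per hour


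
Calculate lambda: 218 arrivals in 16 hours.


lambda = total arrivals / time = 218 / 16 = 13.63 per hour

13.63 per hour


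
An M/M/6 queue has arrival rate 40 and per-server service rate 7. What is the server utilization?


rho = lambda/(c*mu) = 40/(6*7) = 0.9524

0.9524


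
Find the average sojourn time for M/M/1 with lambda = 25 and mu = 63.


W = 1/(mu - lambda) = 1/(63 - 25) = 0.0263 hours

0.0263 hours


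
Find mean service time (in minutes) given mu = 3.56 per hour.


Mean service time = 60/mu = 60/3.56 = 16.85 minutes

16.85 minutes


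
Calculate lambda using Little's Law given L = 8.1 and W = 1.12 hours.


lambda = L / W = 8.1 / 1.12 = 7.23 per hour

7.23 per hour


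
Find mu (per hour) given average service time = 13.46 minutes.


mu = 60 / avg_service_time = 60 / 13.46 = 4.46 per hour

4.46 per hour


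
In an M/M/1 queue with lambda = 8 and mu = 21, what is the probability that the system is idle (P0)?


P0 = 1 - rho = 1 - 8/21 = 0.619

0.619


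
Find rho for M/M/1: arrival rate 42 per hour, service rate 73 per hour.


rho = lambda/mu = 42/73 = 0.5753

0.5753


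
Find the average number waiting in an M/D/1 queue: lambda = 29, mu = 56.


M/D/1: Lq = rho^2 / (2*(1-rho)) where rho = 29/56; Lq = 0.28

0.28


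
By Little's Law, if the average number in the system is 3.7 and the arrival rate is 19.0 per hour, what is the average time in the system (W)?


W = L / lambda = 3.7 / 19.0 = 0.1947 hours

0.1947 hours


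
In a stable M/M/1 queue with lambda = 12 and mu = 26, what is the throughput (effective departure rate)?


For a stable queue (lambda < mu), throughput = lambda = 12 per hour

12 per hour


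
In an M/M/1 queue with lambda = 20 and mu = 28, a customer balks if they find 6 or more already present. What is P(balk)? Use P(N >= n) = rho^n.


P(N >= 6) = rho^6 = (20/28)^6 = 0.1328

0.1328


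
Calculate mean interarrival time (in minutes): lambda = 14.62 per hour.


Mean interarrival time = 60/lambda = 60/14.62 = 4.1 minutes

4.1 minutes


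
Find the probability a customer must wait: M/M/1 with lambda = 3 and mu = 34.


P(wait) = rho = lambda/mu = 3/34 = 0.0882

0.0882


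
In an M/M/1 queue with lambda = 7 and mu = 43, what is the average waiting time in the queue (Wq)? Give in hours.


rho = 7/43; Wq = rho/(mu - lambda) = 0.0045 hours

0.0045 hours


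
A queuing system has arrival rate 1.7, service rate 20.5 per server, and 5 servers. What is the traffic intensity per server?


rho = lambda / (c * mu) = 1.7 / (5 * 20.5) = 0.0166

0.0166


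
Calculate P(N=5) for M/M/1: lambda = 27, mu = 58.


rho = 27/58; P(n) = (1-rho)*rho^n = (1-27/58)*(27/58)^5 = 0.0117

0.0117


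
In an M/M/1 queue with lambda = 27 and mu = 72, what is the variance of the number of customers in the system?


rho = 27/72; Var(N) = rho/(1-rho)^2 = 0.96

0.96


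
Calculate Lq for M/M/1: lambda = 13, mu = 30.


rho = 13/30; Lq = rho^2/(1-rho) = 0.33

0.33


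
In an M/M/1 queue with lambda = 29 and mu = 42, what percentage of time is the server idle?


Idle fraction = (1 - rho) * 100 = (1 - 29/42) * 100 = 31.0%

31.0%


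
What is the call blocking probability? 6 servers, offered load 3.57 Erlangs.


B(N,A) = (A^N/N!) / sum(A^k/k!, k=0..N) with N=6, A=3.57 = 0.0871

0.0871


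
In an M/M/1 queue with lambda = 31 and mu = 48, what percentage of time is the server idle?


Idle fraction = (1 - rho) * 100 = (1 - 31/48) * 100 = 35.4%

35.4%


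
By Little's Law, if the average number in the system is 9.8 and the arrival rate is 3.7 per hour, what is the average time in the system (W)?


W = L / lambda = 9.8 / 3.7 = 2.6486 hours

2.6486 hours


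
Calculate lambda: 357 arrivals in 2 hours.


lambda = total arrivals / time = 357 / 2 = 178.5 per hour

178.5 per hour


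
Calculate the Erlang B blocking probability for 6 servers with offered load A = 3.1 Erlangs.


B(N,A) = (A^N/N!) / sum(A^k/k!, k=0..N) with N=6, A=3.1 = 0.0578

0.0578


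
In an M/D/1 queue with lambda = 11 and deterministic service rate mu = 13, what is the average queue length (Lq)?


M/D/1: Lq = rho^2 / (2*(1-rho)) where rho = 11/13; Lq = 2.33

2.33


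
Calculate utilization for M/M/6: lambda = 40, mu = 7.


rho = lambda/(c*mu) = 40/(6*7) = 0.9524

0.9524


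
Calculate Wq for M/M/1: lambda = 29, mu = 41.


rho = 29/41; Wq = rho/(mu - lambda) = 0.0589 hours

0.0589 hours


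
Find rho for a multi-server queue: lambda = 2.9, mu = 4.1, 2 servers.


rho = lambda / (c * mu) = 2.9 / (2 * 4.1) = 0.3537

0.3537


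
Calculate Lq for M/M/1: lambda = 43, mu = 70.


rho = 43/70; Lq = rho^2/(1-rho) = 0.98

0.98


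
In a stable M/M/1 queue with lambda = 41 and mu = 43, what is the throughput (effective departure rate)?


For a stable queue (lambda < mu), throughput = lambda = 41 per hour

41 per hour


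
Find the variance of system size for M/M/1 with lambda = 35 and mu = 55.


rho = 35/55; Var(N) = rho/(1-rho)^2 = 4.81

4.81


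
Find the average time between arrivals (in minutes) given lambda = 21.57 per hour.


Mean interarrival time = 60/lambda = 60/21.57 = 2.78 minutes

2.78 minutes


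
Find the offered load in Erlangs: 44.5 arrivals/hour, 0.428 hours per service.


Offered load a = lambda * E[S] = 44.5 * 0.428 = 19.05 Erlangs

19.05 Erlangs


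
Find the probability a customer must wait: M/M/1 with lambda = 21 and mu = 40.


P(wait) = rho = lambda/mu = 21/40 = 0.525

0.525


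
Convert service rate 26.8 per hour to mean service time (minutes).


Mean service time = 60/mu = 60/26.8 = 2.24 minutes

2.24 minutes


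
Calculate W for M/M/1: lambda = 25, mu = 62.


W = 1/(mu - lambda) = 1/(62 - 25) = 0.027 hours

0.027 hours


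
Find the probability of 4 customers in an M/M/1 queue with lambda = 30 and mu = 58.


rho = 30/58; P(n) = (1-rho)*rho^n = (1-30/58)*(30/58)^4 = 0.0346

0.0346


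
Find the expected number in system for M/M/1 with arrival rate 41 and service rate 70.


rho = 41/70; L = rho/(1-rho) = 1.41

1.41


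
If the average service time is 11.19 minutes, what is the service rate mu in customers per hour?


mu = 60 / avg_service_time = 60 / 11.19 = 5.36 per hour

5.36 per hour


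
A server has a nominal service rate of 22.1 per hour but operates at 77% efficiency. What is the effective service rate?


Effective rate = mu * efficiency = 22.1 * 0.77 = 17.02 per hour

17.02 per hour


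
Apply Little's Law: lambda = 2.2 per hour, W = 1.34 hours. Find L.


L = lambda * W = 2.2 * 1.34 = 2.95

2.95


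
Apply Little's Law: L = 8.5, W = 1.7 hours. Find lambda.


lambda = L / W = 8.5 / 1.7 = 5.0 per hour

5.0 per hour


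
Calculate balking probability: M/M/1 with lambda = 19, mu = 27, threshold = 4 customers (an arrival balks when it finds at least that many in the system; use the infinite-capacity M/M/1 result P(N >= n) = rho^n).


P(N >= 4) = rho^4 = (19/27)^4 = 0.2452

0.2452


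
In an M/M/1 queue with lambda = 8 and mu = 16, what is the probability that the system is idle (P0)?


P0 = 1 - rho = 1 - 8/16 = 0.5

0.5


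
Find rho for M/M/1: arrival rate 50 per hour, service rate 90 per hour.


rho = lambda/mu = 50/90 = 0.5556

0.5556


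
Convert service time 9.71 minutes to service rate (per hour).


mu = 60 / avg_service_time = 60 / 9.71 = 6.18 per hour

6.18 per hour


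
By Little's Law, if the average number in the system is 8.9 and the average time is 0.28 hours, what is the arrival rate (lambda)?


lambda = L / W = 8.9 / 0.28 = 31.79 per hour

31.79 per hour


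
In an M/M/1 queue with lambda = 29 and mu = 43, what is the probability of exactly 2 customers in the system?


rho = 29/43; P(n) = (1-rho)*rho^n = (1-29/43)*(29/43)^2 = 0.1481

0.1481


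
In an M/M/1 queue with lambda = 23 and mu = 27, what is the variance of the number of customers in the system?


rho = 23/27; Var(N) = rho/(1-rho)^2 = 38.81

38.81


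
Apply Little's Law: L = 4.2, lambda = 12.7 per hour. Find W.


W = L / lambda = 4.2 / 12.7 = 0.3307 hours

0.3307 hours


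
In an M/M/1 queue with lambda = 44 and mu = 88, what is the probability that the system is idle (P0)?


P0 = 1 - rho = 1 - 44/88 = 0.5

0.5


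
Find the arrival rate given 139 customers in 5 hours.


lambda = total arrivals / time = 139 / 5 = 27.8 per hour

27.8 per hour


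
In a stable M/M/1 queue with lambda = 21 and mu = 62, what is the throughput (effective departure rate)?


For a stable queue (lambda < mu), throughput = lambda = 21 per hour

21 per hour


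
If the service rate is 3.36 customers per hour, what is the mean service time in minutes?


Mean service time = 60/mu = 60/3.36 = 17.86 minutes

17.86 minutes


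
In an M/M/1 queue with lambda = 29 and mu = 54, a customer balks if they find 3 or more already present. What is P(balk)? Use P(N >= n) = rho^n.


P(N >= 3) = rho^3 = (29/54)^3 = 0.1549

0.1549


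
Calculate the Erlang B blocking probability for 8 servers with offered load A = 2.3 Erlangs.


B(N,A) = (A^N/N!) / sum(A^k/k!, k=0..N) with N=8, A=2.3 = 0.0019

0.0019


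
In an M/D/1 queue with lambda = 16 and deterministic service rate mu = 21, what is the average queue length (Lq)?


M/D/1: Lq = rho^2 / (2*(1-rho)) where rho = 16/21; Lq = 1.22

1.22


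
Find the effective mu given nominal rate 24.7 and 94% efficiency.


Effective rate = mu * efficiency = 24.7 * 0.94 = 23.22 per hour

23.22 per hour


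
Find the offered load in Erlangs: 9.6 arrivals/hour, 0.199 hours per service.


Offered load a = lambda * E[S] = 9.6 * 0.199 = 1.91 Erlangs

1.91 Erlangs


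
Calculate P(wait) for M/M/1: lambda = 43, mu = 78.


P(wait) = rho = lambda/mu = 43/78 = 0.5513

0.5513


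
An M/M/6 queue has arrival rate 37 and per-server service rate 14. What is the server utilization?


rho = lambda/(c*mu) = 37/(6*14) = 0.4405

0.4405


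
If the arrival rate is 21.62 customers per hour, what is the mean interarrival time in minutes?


Mean interarrival time = 60/lambda = 60/21.62 = 2.78 minutes

2.78 minutes


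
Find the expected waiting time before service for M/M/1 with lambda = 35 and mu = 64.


rho = 35/64; Wq = rho/(mu - lambda) = 0.0189 hours

0.0189 hours


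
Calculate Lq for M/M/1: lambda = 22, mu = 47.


rho = 22/47; Lq = rho^2/(1-rho) = 0.41

0.41


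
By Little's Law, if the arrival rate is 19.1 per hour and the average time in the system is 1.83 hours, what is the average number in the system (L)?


L = lambda * W = 19.1 * 1.83 = 34.95

34.95


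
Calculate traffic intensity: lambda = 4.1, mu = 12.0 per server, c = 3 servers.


rho = lambda / (c * mu) = 4.1 / (3 * 12.0) = 0.1139

0.1139


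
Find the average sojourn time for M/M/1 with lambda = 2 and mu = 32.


W = 1/(mu - lambda) = 1/(32 - 2) = 0.0333 hours

0.0333 hours


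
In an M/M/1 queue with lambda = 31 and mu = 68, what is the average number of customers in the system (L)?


rho = 31/68; L = rho/(1-rho) = 0.84

0.84


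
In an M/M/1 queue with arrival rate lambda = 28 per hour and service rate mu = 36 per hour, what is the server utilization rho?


rho = lambda/mu = 28/36 = 0.7778

0.7778


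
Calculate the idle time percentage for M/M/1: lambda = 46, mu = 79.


Idle fraction = (1 - rho) * 100 = (1 - 46/79) * 100 = 41.8%

41.8%


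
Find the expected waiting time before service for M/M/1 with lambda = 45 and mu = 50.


rho = 45/50; Wq = rho/(mu - lambda) = 0.18 hours

0.18 hours


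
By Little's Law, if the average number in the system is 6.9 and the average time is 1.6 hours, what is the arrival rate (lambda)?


lambda = L / W = 6.9 / 1.6 = 4.31 per hour

4.31 per hour


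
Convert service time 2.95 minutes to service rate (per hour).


mu = 60 / avg_service_time = 60 / 2.95 = 20.34 per hour

20.34 per hour


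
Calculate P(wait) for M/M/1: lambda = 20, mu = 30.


P(wait) = rho = lambda/mu = 20/30 = 0.6667

0.6667


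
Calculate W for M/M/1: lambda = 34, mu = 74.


W = 1/(mu - lambda) = 1/(74 - 34) = 0.025 hours

0.025 hours


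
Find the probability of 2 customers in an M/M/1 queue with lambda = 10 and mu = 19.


rho = 10/19; P(n) = (1-rho)*rho^n = (1-10/19)*(10/19)^2 = 0.1312

0.1312


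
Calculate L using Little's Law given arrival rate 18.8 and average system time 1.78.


L = lambda * W = 18.8 * 1.78 = 33.46

33.46


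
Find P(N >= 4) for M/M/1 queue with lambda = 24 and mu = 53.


P(N >= 4) = rho^4 = (24/53)^4 = 0.042

0.042


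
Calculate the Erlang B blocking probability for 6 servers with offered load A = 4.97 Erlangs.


B(N,A) = (A^N/N!) / sum(A^k/k!, k=0..N) with N=6, A=4.97 = 0.1896

0.1896


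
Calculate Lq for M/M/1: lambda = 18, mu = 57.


rho = 18/57; Lq = rho^2/(1-rho) = 0.15

0.15


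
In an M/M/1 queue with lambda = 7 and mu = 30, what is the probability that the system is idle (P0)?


P0 = 1 - rho = 1 - 7/30 = 0.7667

0.7667


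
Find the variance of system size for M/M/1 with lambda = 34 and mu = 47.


rho = 34/47; Var(N) = rho/(1-rho)^2 = 9.46

9.46


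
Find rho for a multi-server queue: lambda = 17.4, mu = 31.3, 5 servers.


rho = lambda / (c * mu) = 17.4 / (5 * 31.3) = 0.1112

0.1112


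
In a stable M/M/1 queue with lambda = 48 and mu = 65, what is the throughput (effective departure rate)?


For a stable queue (lambda < mu), throughput = lambda = 48 per hour

48 per hour


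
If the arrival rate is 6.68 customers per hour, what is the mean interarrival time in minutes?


Mean interarrival time = 60/lambda = 60/6.68 = 8.98 minutes

8.98 minutes


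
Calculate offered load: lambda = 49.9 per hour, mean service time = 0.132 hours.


Offered load a = lambda * E[S] = 49.9 * 0.132 = 6.59 Erlangs

6.59 Erlangs


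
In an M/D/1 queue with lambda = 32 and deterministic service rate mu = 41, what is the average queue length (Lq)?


M/D/1: Lq = rho^2 / (2*(1-rho)) where rho = 32/41; Lq = 1.39

1.39


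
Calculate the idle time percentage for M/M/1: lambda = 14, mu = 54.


Idle fraction = (1 - rho) * 100 = (1 - 14/54) * 100 = 74.1%

74.1%


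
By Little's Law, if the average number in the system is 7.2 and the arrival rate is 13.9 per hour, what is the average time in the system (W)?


W = L / lambda = 7.2 / 13.9 = 0.518 hours

0.518 hours


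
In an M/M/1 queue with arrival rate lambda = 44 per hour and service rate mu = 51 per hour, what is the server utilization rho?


rho = lambda/mu = 44/51 = 0.8627

0.8627


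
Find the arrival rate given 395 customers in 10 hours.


lambda = total arrivals / time = 395 / 10 = 39.5 per hour

39.5 per hour


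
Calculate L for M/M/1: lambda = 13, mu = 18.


rho = 13/18; L = rho/(1-rho) = 2.6

2.6


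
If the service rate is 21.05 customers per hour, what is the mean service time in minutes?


Mean service time = 60/mu = 60/21.05 = 2.85 minutes

2.85 minutes


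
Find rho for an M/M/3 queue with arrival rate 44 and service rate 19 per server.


rho = lambda/(c*mu) = 44/(3*19) = 0.7719

0.7719


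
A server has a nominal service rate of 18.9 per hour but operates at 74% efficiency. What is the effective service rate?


Effective rate = mu * efficiency = 18.9 * 0.74 = 13.99 per hour

13.99 per hour


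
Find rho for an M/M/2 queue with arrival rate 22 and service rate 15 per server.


rho = lambda/(c*mu) = 22/(2*15) = 0.7333

0.7333


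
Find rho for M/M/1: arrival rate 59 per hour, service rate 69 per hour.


rho = lambda/mu = 59/69 = 0.8551

0.8551


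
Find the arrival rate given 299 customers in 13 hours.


lambda = total arrivals / time = 299 / 13 = 23.0 per hour

23.0 per hour


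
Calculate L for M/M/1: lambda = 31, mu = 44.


rho = 31/44; L = rho/(1-rho) = 2.38

2.38


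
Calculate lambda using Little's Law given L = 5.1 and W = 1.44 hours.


lambda = L / W = 5.1 / 1.44 = 3.54 per hour

3.54 per hour


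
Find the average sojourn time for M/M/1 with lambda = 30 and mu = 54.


W = 1/(mu - lambda) = 1/(54 - 30) = 0.0417 hours

0.0417 hours


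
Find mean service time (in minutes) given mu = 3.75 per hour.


Mean service time = 60/mu = 60/3.75 = 16.0 minutes

16.0 minutes


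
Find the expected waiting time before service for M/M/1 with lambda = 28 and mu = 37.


rho = 28/37; Wq = rho/(mu - lambda) = 0.0841 hours

0.0841 hours


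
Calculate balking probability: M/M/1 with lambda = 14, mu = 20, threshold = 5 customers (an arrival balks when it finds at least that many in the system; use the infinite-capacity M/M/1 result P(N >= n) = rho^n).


P(N >= 5) = rho^5 = (14/20)^5 = 0.1681

0.1681


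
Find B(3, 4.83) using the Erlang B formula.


B(N,A) = (A^N/N!) / sum(A^k/k!, k=0..N) with N=3, A=4.83 = 0.5177

0.5177


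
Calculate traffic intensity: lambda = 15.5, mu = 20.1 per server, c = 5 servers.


rho = lambda / (c * mu) = 15.5 / (5 * 20.1) = 0.1542

0.1542


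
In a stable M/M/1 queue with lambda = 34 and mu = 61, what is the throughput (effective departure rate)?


For a stable queue (lambda < mu), throughput = lambda = 34 per hour

34 per hour


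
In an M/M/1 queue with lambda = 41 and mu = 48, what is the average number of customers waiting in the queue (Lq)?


rho = 41/48; Lq = rho^2/(1-rho) = 5.0

5.0


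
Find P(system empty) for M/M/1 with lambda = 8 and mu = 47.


P0 = 1 - rho = 1 - 8/47 = 0.8298

0.8298


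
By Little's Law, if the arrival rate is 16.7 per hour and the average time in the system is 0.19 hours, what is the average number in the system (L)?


L = lambda * W = 16.7 * 0.19 = 3.17

3.17


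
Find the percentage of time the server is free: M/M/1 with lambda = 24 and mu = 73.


Idle fraction = (1 - rho) * 100 = (1 - 24/73) * 100 = 67.1%

67.1%


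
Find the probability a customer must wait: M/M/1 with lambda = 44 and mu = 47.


P(wait) = rho = lambda/mu = 44/47 = 0.9362

0.9362


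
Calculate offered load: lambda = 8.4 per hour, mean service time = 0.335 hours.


Offered load a = lambda * E[S] = 8.4 * 0.335 = 2.81 Erlangs

2.81 Erlangs


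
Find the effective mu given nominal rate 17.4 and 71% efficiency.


Effective rate = mu * efficiency = 17.4 * 0.71 = 12.35 per hour

12.35 per hour


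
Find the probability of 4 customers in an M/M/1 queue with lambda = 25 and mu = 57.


rho = 25/57; P(n) = (1-rho)*rho^n = (1-25/57)*(25/57)^4 = 0.0208

0.0208


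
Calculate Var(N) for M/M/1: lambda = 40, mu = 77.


rho = 40/77; Var(N) = rho/(1-rho)^2 = 2.25

2.25


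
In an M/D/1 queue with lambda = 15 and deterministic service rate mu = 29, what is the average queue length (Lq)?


M/D/1: Lq = rho^2 / (2*(1-rho)) where rho = 15/29; Lq = 0.28

0.28


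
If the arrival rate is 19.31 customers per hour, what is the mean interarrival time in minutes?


Mean interarrival time = 60/lambda = 60/19.31 = 3.11 minutes

3.11 minutes


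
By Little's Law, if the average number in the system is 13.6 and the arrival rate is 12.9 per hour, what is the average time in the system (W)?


W = L / lambda = 13.6 / 12.9 = 1.0543 hours

1.0543 hours


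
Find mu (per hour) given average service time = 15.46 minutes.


mu = 60 / avg_service_time = 60 / 15.46 = 3.88 per hour

3.88 per hour


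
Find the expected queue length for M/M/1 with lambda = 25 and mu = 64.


rho = 25/64; Lq = rho^2/(1-rho) = 0.25

0.25


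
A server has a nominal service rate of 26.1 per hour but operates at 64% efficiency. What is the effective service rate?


Effective rate = mu * efficiency = 26.1 * 0.64 = 16.7 per hour

16.7 per hour


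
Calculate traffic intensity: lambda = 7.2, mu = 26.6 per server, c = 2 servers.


rho = lambda / (c * mu) = 7.2 / (2 * 26.6) = 0.1353

0.1353


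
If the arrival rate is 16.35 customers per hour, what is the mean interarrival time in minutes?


Mean interarrival time = 60/lambda = 60/16.35 = 3.67 minutes

3.67 minutes


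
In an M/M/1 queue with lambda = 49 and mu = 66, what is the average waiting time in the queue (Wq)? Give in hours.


rho = 49/66; Wq = rho/(mu - lambda) = 0.0437 hours

0.0437 hours


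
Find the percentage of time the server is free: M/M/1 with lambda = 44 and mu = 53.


Idle fraction = (1 - rho) * 100 = (1 - 44/53) * 100 = 17.0%

17.0%


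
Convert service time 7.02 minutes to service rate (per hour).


mu = 60 / avg_service_time = 60 / 7.02 = 8.55 per hour

8.55 per hour


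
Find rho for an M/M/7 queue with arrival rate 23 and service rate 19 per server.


rho = lambda/(c*mu) = 23/(7*19) = 0.1729

0.1729


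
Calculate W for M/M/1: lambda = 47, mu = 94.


W = 1/(mu - lambda) = 1/(94 - 47) = 0.0213 hours

0.0213 hours


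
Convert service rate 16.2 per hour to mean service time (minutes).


Mean service time = 60/mu = 60/16.2 = 3.7 minutes

3.7 minutes
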